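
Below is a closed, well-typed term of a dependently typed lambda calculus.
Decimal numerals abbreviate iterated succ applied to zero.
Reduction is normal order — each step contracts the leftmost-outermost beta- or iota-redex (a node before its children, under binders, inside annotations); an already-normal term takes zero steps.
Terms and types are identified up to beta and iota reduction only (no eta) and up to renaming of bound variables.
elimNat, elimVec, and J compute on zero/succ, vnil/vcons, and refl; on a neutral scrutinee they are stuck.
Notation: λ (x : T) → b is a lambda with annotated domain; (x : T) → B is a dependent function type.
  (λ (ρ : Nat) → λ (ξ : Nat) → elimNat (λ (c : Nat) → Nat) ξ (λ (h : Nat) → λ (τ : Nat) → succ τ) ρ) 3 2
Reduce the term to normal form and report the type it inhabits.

normal form:
  5
the term's type:
  Nat


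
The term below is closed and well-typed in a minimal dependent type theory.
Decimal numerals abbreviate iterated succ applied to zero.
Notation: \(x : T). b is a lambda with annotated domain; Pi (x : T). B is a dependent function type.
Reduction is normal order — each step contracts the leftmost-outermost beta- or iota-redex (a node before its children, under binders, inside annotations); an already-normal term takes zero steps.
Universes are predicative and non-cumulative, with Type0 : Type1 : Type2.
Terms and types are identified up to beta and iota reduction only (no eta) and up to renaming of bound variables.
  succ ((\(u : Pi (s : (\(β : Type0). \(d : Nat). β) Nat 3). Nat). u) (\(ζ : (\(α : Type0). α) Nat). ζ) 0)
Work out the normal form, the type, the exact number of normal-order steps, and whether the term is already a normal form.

normal form:
  1
the term's type:
  Nat
steps to reach normal form (normal order): 2
term was already normal: no
first contracted redex: a beta-redex


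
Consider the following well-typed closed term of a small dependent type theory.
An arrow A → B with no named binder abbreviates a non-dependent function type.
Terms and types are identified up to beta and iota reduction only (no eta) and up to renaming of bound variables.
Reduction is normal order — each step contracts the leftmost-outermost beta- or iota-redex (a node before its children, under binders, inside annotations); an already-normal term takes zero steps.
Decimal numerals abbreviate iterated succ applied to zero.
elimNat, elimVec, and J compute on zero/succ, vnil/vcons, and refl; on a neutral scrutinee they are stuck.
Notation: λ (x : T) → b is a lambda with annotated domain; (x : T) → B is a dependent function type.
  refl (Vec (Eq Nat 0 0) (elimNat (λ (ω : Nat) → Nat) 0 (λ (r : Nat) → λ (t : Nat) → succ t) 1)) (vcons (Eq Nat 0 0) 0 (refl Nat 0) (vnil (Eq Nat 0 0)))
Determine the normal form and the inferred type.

resulting normal form:
  refl (Vec (Eq Nat 0 0) 1) (vcons (Eq Nat 0 0) 0 (refl Nat 0) (vnil (Eq Nat 0 0)))
inferred type:
  Eq (Vec (Eq Nat 0 0) 1) (vcons (Eq Nat 0 0) 0 (refl Nat 0) (vnil (Eq Nat 0 0))) (vcons (Eq Nat 0 0) 0 (refl Nat 0) (vnil (Eq Nat 0 0)))


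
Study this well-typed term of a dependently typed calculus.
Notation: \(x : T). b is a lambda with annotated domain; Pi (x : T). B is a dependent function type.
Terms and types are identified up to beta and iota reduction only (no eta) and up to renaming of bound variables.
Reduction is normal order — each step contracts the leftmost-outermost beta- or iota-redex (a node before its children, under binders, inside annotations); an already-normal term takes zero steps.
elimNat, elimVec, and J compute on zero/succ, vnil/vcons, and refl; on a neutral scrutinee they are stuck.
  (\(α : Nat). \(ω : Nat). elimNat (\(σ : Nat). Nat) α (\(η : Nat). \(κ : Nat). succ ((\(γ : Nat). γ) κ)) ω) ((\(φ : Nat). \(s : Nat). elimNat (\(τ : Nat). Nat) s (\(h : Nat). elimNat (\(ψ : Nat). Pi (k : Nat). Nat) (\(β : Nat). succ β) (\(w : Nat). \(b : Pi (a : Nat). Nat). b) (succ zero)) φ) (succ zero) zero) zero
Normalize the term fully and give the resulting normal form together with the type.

reduced normal form:
  succ zero
type:
  Nat


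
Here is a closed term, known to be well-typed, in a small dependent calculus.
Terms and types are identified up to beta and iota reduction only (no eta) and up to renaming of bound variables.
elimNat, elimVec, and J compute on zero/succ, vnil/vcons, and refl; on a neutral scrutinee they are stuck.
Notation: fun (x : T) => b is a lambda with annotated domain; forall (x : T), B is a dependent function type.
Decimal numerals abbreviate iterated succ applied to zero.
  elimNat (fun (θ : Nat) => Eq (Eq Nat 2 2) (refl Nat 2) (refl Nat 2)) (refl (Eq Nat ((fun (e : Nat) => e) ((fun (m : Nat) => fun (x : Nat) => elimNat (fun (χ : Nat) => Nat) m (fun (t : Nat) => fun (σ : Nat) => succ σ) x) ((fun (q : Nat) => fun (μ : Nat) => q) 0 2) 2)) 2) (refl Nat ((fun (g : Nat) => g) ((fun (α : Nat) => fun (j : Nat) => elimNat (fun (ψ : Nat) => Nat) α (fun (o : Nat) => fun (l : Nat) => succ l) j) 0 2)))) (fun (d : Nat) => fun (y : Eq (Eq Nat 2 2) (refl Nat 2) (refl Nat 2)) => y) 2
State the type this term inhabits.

the term's type:
  Eq (Eq Nat 2 2) (refl Nat 2) (refl Nat 2)


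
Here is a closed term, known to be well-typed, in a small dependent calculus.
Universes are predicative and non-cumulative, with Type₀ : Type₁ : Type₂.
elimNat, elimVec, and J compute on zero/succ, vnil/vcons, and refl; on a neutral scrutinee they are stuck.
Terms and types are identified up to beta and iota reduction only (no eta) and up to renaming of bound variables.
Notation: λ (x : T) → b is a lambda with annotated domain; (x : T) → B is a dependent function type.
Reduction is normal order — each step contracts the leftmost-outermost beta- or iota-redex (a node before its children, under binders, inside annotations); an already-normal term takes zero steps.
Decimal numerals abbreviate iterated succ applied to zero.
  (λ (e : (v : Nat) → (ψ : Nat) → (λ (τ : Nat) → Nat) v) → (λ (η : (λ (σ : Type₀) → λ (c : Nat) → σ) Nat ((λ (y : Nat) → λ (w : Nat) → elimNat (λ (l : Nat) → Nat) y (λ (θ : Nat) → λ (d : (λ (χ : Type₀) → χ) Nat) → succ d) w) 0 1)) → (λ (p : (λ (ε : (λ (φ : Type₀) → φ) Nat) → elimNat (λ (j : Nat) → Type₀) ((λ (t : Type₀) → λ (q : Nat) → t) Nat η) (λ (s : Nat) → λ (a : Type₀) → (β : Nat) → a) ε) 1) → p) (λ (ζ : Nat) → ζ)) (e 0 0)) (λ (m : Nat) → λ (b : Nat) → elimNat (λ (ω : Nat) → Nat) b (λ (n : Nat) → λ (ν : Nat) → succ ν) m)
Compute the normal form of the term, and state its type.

reduced normal form:
  λ (e : Nat) → e
the term's type:
  (e : Nat) → Nat


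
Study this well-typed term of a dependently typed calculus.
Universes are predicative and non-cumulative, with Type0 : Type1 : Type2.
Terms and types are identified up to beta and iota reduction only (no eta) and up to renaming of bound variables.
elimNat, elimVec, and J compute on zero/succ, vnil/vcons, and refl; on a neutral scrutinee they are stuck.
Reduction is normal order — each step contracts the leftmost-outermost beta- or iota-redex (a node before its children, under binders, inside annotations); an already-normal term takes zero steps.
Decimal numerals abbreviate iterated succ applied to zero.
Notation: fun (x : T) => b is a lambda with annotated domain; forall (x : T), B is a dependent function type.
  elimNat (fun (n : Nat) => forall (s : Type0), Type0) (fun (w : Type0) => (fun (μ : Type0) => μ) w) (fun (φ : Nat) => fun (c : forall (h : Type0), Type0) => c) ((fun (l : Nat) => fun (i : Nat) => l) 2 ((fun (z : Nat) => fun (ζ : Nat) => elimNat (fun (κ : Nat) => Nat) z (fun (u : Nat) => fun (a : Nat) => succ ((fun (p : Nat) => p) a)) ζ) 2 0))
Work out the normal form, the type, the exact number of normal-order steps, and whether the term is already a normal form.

reduced normal form:
  fun (n : Type0) => n
type:
  forall (n : Type0), Type0
normal-order step count: 10
term was already normal: no
first contracted redex: a beta-redex


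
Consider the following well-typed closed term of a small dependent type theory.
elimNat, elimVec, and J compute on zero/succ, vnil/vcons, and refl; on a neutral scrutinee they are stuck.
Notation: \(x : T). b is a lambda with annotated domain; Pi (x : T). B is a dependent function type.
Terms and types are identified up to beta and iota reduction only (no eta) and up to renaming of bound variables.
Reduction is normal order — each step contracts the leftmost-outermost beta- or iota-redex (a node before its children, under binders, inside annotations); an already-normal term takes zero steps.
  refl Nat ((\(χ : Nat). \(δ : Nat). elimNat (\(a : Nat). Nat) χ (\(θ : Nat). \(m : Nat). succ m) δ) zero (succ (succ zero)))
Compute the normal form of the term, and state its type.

resulting normal form:
  refl Nat (succ (succ zero))
the term's type:
  Eq Nat (succ (succ zero)) (succ (succ zero))


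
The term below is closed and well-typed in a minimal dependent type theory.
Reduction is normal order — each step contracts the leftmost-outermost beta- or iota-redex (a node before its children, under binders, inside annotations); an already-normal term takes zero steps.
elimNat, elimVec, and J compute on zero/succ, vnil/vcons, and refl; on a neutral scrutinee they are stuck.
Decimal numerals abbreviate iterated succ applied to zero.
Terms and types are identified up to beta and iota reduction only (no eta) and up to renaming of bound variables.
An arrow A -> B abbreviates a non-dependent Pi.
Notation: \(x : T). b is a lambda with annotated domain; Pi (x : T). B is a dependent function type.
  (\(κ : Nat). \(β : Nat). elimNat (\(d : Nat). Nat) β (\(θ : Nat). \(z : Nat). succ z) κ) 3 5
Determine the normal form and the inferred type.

resulting normal form:
  8
type:
  Nat
observation: normalization takes exactly 12 steps under the normal-order strategy.


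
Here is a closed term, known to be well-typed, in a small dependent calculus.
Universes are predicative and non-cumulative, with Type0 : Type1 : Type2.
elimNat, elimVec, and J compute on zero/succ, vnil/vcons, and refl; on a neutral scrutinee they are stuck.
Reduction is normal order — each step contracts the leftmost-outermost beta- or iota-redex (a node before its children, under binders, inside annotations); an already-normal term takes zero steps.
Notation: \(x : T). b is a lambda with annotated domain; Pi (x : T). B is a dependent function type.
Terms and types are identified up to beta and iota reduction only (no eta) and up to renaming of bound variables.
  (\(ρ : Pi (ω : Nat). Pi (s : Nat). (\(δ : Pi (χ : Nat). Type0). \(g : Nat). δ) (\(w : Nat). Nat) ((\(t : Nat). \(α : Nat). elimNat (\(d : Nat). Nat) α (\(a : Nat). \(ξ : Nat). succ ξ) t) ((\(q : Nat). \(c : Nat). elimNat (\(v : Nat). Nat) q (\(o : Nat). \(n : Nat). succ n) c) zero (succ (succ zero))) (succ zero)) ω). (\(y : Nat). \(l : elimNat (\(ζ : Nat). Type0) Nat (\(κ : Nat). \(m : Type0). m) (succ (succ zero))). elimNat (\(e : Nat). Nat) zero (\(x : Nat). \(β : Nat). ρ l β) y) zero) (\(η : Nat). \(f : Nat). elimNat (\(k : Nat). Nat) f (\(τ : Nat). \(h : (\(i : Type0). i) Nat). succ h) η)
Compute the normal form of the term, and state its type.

reduced normal form:
  \(ρ : Nat). zero
type:
  Pi (ρ : Nat). Nat


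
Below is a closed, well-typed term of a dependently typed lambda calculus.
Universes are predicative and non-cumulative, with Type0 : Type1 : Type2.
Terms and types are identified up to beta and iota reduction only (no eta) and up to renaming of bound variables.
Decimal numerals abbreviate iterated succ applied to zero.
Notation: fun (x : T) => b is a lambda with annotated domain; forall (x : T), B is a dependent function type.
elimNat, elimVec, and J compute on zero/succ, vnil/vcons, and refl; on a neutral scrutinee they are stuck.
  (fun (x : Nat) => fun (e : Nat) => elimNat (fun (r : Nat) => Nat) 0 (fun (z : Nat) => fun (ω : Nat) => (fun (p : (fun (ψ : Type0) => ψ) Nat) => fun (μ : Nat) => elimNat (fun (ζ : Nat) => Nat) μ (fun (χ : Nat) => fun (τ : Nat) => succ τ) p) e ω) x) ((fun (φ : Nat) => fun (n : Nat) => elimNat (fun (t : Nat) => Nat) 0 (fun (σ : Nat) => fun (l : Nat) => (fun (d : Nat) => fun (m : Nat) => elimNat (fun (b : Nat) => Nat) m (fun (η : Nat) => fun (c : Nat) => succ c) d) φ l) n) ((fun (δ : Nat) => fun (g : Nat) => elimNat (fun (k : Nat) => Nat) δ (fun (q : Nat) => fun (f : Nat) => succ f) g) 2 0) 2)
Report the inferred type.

inferred type:
  forall (x : Nat), Nat


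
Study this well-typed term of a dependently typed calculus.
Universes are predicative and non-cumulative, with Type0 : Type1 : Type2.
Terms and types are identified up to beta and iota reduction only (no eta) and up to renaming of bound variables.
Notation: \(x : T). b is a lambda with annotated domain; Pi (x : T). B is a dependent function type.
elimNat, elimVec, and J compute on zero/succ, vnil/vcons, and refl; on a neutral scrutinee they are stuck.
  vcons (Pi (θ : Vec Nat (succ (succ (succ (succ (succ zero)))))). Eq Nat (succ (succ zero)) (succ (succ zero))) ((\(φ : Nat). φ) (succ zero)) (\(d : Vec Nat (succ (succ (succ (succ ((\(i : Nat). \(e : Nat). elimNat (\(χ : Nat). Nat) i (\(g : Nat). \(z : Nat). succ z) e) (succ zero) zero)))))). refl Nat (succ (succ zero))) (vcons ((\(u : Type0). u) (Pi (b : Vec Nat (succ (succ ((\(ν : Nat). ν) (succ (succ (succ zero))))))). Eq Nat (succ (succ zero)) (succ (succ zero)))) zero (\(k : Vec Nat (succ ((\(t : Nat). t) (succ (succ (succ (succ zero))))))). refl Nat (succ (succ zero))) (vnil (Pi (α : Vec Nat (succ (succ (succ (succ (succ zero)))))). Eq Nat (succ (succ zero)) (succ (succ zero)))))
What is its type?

type:
  Vec (Pi (θ : Vec Nat (succ (succ (succ (succ (succ zero)))))). Eq Nat (succ (succ zero)) (succ (succ zero))) (succ (succ zero))


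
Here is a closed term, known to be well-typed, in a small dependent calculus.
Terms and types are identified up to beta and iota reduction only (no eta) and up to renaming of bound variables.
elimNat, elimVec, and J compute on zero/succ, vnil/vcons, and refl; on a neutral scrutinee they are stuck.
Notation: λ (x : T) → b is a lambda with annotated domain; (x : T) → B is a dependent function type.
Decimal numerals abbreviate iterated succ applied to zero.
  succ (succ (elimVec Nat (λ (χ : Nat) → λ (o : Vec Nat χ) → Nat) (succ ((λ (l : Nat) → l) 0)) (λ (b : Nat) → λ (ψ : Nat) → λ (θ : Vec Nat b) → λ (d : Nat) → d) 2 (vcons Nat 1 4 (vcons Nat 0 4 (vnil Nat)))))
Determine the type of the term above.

inferred type:
  Nat


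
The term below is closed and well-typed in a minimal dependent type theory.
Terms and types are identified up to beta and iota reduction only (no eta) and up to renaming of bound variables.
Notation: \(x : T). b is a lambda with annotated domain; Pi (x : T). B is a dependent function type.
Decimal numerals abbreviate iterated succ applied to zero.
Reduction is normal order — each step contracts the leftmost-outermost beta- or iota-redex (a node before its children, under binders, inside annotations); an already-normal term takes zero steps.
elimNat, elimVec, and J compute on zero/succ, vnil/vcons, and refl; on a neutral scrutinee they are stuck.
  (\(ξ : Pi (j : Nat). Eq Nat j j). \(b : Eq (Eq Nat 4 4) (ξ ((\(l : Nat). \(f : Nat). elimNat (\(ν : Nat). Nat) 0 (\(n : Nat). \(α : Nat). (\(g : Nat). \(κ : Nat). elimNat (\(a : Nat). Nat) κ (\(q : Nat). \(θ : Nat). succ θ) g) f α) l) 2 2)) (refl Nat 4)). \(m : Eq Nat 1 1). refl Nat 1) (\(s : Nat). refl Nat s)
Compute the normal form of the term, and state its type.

normal form:
  \(ξ : Eq (Eq Nat 4 4) (refl Nat 4) (refl Nat 4)). \(j : Eq Nat 1 1). refl Nat 1
inferred type:
  Pi (ξ : Eq (Eq Nat 4 4) (refl Nat 4) (refl Nat 4)). Pi (j : Eq Nat 1 1). Eq Nat 1 1


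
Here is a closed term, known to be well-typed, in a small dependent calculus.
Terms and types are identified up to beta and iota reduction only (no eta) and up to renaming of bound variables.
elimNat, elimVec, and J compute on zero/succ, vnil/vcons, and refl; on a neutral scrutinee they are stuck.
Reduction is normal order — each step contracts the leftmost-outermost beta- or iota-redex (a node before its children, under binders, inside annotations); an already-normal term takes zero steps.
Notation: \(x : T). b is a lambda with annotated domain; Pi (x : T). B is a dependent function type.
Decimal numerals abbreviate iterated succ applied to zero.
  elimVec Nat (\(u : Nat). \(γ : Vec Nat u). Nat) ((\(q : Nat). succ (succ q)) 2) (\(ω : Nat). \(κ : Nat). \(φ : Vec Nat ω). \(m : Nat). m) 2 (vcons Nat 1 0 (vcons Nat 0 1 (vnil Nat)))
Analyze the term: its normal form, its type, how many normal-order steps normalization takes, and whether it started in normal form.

resulting normal form:
  4
type:
  Nat
reduction steps (normal order): 12
term was already normal: no
first contracted redex: an elimVec iota-redex


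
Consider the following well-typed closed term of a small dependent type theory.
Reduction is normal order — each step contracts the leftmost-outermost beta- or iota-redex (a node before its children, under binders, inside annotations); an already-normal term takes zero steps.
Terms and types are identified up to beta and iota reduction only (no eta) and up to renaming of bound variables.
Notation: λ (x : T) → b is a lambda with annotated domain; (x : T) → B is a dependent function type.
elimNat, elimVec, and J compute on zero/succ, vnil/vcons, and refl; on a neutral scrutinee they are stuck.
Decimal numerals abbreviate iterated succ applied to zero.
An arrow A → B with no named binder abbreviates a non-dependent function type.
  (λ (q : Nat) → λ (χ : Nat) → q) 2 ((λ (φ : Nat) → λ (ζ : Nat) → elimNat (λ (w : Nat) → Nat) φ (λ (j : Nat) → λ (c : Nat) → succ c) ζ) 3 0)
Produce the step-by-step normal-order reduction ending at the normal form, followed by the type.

normal-order reduction:
  (λ (q : Nat) → λ (χ : Nat) → q) 2 ((λ (φ : Nat) → λ (ζ : Nat) → elimNat (λ (w : Nat) → Nat) φ (λ (j : Nat) → λ (c : Nat) → succ c) ζ) 3 0)
  ~> (λ (q : Nat) → 2) ((λ (χ : Nat) → λ (φ : Nat) → elimNat (λ (ζ : Nat) → Nat) χ (λ (w : Nat) → λ (j : Nat) → succ j) φ) 3 0)
  ~> 2
type:
  Nat


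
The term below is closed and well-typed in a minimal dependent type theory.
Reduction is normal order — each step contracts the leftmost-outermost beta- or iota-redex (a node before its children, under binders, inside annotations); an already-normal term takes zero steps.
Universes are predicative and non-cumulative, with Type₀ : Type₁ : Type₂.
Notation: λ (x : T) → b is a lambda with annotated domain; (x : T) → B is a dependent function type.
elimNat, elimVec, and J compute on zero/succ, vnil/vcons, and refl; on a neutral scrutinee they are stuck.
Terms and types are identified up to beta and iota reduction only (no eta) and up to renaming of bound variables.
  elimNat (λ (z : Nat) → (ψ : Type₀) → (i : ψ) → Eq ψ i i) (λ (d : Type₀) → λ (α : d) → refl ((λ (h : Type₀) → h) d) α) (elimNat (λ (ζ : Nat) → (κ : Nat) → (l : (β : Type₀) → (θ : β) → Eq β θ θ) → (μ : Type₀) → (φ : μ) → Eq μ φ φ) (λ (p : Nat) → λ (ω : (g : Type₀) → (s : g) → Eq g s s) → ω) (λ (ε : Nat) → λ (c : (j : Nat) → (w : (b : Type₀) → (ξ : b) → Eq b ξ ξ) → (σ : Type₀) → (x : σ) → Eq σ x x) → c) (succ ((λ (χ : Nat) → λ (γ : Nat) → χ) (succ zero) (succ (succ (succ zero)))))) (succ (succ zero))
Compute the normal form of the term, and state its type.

resulting normal form:
  λ (z : Type₀) → λ (ψ : z) → refl z ψ
type:
  (z : Type₀) → (ψ : z) → Eq z ψ ψ


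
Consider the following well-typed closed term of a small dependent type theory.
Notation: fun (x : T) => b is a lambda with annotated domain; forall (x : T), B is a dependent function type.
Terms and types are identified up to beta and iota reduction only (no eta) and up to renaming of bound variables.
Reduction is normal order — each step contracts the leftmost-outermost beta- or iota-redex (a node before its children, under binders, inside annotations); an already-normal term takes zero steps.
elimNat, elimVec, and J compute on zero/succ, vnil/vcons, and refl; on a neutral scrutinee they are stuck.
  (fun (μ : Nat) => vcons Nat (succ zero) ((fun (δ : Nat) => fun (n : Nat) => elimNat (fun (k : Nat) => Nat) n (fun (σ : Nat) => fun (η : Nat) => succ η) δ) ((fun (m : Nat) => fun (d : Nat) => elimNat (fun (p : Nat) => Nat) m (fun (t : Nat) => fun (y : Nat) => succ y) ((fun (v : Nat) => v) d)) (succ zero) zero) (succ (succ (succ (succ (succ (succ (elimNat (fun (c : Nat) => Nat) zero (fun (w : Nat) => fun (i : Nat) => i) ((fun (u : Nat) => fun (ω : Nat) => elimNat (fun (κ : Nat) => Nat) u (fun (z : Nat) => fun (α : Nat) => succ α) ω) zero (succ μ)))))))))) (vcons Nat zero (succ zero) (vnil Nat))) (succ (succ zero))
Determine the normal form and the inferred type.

normal form:
  vcons Nat (succ zero) (succ (succ (succ (succ (succ (succ (succ zero))))))) (vcons Nat zero (succ zero) (vnil Nat))
type:
  Vec Nat (succ (succ zero))


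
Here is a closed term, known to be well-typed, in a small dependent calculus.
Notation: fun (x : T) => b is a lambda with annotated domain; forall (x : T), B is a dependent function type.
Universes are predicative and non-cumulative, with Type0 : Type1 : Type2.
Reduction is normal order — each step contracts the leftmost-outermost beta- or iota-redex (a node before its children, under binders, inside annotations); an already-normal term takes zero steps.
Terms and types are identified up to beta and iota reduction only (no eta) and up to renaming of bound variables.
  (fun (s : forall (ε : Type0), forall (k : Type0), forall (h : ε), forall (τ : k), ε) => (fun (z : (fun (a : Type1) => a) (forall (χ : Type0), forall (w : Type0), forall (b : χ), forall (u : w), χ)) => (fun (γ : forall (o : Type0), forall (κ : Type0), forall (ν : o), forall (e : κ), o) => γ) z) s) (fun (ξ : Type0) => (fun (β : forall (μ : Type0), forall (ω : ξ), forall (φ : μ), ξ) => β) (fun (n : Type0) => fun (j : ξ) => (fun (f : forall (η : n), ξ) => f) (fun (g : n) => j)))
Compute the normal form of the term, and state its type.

normal form:
  fun (s : Type0) => fun (ε : Type0) => fun (k : s) => fun (h : ε) => k
inferred type:
  forall (s : Type0), forall (ε : Type0), forall (k : s), forall (h : ε), s
observation: the first redex contracted is a beta-redex; the normal form is reached in 5 normal-order steps.


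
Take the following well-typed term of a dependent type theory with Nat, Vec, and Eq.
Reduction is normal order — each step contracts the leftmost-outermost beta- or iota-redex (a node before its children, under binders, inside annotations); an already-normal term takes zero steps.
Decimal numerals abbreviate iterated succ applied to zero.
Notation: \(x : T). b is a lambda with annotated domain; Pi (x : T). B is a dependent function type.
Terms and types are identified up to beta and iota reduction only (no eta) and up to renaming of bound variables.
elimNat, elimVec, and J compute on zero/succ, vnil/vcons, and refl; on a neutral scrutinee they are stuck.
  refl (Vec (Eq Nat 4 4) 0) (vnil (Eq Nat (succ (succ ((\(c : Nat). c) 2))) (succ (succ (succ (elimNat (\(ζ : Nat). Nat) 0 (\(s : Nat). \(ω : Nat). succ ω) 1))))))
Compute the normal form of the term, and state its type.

resulting normal form:
  refl (Vec (Eq Nat 4 4) 0) (vnil (Eq Nat 4 4))
the term's type:
  Eq (Vec (Eq Nat 4 4) 0) (vnil (Eq Nat 4 4)) (vnil (Eq Nat 4 4))
observation: the first redex contracted is a beta-redex; the normal form is reached in 5 normal-order steps.


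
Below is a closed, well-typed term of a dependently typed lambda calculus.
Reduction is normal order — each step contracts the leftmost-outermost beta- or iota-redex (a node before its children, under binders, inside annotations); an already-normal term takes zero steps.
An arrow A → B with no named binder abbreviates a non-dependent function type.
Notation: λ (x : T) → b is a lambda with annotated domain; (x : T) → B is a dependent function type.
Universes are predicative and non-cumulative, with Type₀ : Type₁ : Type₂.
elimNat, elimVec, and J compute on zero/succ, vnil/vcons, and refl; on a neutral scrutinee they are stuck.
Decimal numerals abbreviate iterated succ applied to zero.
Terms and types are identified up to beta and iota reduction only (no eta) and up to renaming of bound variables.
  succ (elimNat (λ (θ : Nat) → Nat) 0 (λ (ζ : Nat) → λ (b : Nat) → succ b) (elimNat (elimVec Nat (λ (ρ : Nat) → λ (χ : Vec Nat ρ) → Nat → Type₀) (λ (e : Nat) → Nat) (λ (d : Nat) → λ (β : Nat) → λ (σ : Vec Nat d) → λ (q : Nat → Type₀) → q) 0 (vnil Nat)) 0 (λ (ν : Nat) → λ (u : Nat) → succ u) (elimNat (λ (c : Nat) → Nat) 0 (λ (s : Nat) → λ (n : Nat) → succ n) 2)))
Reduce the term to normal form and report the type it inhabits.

reduced normal form:
  3
inferred type:
  Nat
observation: the leftmost-outermost redex is an elimVec iota-redex, and normalization takes 22 steps.


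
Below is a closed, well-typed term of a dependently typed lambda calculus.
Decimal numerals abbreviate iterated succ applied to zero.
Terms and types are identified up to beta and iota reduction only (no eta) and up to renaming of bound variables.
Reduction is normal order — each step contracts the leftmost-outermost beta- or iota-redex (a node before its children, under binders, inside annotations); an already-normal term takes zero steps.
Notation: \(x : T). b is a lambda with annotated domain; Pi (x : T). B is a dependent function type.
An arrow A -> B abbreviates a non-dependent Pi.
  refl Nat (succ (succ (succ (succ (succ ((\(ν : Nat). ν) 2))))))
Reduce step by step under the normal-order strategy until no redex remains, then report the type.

reduction (normal order):
  refl Nat (succ (succ (succ (succ (succ ((\(ν : Nat). ν) 2))))))
  ~> refl Nat 7
inferred type:
  Eq Nat 7 7


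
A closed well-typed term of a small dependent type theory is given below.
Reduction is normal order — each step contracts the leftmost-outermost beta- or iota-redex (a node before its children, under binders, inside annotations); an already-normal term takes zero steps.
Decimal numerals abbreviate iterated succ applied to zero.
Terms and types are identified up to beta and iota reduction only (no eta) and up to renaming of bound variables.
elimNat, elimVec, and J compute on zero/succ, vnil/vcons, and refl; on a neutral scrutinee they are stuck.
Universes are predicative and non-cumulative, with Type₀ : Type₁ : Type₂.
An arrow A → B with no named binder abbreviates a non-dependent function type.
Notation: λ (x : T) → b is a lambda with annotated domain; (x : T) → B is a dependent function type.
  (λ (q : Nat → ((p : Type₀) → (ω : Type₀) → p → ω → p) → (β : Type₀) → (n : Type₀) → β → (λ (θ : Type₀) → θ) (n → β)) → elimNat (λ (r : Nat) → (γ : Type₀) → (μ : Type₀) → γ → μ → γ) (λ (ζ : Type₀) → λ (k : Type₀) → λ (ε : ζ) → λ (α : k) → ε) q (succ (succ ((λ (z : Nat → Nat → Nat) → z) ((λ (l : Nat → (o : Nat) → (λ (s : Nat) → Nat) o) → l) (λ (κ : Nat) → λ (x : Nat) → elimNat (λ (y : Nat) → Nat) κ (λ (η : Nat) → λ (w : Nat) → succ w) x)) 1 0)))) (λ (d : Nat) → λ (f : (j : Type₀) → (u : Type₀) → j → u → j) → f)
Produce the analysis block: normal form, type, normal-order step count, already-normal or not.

resulting normal form:
  λ (q : Type₀) → λ (p : Type₀) → λ (ω : q) → λ (β : p) → ω
inferred type:
  (q : Type₀) → (p : Type₀) → q → p → q
normal-order step count: 16
started in normal form: no
first contracted redex: a beta-redex


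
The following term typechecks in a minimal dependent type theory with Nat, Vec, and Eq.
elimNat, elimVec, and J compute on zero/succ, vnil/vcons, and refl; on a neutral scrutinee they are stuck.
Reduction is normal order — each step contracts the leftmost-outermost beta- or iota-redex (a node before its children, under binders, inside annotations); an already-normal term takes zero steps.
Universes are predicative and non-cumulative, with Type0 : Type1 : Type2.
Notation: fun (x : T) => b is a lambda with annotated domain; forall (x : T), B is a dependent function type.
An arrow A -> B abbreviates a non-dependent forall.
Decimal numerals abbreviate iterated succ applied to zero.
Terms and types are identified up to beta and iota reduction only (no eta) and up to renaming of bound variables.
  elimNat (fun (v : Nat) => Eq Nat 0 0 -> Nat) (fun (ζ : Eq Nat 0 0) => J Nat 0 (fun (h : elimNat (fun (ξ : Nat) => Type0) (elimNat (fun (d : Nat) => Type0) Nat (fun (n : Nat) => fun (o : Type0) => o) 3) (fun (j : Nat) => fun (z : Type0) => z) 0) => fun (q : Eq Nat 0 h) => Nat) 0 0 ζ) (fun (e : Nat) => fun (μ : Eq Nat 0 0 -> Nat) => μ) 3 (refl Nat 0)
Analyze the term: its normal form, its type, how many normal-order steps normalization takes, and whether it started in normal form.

resulting normal form:
  0
the term's type:
  Nat
normal-order step count: 12
already normal: no
first contracted redex: an elimNat iota-redex


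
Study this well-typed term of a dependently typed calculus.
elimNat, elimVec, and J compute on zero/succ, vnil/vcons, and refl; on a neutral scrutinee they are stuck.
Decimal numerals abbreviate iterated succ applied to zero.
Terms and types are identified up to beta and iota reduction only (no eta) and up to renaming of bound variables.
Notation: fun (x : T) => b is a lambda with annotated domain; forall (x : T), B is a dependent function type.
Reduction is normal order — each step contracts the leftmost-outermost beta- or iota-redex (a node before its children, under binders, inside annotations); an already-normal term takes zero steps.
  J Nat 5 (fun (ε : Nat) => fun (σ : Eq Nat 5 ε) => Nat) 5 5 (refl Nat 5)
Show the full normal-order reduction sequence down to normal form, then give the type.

normal-order reduction sequence:
  J Nat 5 (fun (ε : Nat) => fun (σ : Eq Nat 5 ε) => Nat) 5 5 (refl Nat 5)
  ~> 5
the term's type:
  Nat


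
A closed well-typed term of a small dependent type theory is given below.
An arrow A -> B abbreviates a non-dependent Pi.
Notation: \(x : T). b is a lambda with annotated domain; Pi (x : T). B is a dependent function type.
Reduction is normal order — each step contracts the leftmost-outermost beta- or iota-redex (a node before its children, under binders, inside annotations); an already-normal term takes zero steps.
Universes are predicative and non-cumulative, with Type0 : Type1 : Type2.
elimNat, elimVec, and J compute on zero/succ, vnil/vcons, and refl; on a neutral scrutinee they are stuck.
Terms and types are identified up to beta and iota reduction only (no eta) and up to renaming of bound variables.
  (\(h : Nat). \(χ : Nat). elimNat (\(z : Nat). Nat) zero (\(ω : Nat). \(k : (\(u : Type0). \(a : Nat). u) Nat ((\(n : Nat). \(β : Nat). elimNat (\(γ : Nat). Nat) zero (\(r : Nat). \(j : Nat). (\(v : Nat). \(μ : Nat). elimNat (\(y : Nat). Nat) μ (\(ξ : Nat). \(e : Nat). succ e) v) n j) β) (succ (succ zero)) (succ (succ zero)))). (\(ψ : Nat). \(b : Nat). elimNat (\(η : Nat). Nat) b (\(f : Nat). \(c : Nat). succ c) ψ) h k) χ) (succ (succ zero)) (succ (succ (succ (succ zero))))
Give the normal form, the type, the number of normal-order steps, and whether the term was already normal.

reduced normal form:
  succ (succ (succ (succ (succ (succ (succ (succ zero)))))))
type:
  Nat
reduction steps (normal order): 51
started in normal form: no
first redex: a beta-redex


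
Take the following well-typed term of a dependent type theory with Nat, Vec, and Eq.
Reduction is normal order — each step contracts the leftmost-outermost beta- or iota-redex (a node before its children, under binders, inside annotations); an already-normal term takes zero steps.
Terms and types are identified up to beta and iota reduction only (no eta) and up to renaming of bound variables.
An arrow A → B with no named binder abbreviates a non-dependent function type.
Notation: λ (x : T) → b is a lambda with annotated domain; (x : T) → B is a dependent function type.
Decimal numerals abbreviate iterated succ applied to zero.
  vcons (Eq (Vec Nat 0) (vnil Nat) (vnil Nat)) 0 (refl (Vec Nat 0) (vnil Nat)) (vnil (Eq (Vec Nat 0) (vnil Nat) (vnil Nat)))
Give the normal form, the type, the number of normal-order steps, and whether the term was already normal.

reduced normal form:
  vcons (Eq (Vec Nat 0) (vnil Nat) (vnil Nat)) 0 (refl (Vec Nat 0) (vnil Nat)) (vnil (Eq (Vec Nat 0) (vnil Nat) (vnil Nat)))
the term's type:
  Vec (Eq (Vec Nat 0) (vnil Nat) (vnil Nat)) 1
steps to reach normal form (normal order): 0
already normal: yes


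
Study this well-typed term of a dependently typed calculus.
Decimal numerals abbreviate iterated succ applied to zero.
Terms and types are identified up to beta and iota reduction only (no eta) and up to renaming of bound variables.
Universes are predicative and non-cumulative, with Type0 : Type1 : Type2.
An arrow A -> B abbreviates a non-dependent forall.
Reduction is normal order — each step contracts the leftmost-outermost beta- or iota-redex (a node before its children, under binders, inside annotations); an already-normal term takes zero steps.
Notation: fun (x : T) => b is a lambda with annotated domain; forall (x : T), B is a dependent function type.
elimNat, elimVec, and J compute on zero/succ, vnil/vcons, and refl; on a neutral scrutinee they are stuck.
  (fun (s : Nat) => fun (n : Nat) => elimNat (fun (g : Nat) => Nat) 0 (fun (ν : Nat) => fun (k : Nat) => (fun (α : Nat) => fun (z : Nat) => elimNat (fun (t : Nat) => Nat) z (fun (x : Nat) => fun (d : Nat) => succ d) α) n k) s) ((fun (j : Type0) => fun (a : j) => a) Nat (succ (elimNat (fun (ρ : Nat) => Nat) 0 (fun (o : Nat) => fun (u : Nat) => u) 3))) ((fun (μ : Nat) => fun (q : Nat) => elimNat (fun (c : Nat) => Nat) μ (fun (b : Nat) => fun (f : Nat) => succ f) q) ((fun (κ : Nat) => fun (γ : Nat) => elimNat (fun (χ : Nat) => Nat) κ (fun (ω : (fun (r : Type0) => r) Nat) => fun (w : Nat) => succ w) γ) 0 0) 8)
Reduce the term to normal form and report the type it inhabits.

normal form:
  8
the term's type:
  Nat


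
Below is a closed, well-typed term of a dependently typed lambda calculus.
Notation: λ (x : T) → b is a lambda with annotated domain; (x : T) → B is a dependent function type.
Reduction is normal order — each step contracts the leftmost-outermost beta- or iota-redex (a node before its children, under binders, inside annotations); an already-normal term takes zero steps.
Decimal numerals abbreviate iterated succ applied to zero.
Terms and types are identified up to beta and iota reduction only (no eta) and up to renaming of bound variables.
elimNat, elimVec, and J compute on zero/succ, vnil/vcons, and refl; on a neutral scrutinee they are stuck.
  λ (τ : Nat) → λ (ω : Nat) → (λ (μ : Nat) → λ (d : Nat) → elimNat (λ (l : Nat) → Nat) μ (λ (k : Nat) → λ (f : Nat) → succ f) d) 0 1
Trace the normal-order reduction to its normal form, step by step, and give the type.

normal-order reduction:
  λ (τ : Nat) → λ (ω : Nat) → (λ (μ : Nat) → λ (d : Nat) → elimNat (λ (l : Nat) → Nat) μ (λ (k : Nat) → λ (f : Nat) → succ f) d) 0 1
  ~> λ (τ : Nat) → λ (ω : Nat) → (λ (μ : Nat) → elimNat (λ (d : Nat) → Nat) 0 (λ (l : Nat) → λ (k : Nat) → succ k) μ) 1
  ~> λ (τ : Nat) → λ (ω : Nat) → elimNat (λ (μ : Nat) → Nat) 0 (λ (d : Nat) → λ (l : Nat) → succ l) 1
  ~> λ (τ : Nat) → λ (ω : Nat) → (λ (μ : Nat) → λ (d : Nat) → succ d) 0 (elimNat (λ (l : Nat) → Nat) 0 (λ (k : Nat) → λ (f : Nat) → succ f) 0)
  ~> λ (τ : Nat) → λ (ω : Nat) → (λ (μ : Nat) → succ μ) (elimNat (λ (d : Nat) → Nat) 0 (λ (l : Nat) → λ (k : Nat) → succ k) 0)
  ~> λ (τ : Nat) → λ (ω : Nat) → succ (elimNat (λ (μ : Nat) → Nat) 0 (λ (d : Nat) → λ (l : Nat) → succ l) 0)
  ~> λ (τ : Nat) → λ (ω : Nat) → 1
type:
  (τ : Nat) → (ω : Nat) → Nat


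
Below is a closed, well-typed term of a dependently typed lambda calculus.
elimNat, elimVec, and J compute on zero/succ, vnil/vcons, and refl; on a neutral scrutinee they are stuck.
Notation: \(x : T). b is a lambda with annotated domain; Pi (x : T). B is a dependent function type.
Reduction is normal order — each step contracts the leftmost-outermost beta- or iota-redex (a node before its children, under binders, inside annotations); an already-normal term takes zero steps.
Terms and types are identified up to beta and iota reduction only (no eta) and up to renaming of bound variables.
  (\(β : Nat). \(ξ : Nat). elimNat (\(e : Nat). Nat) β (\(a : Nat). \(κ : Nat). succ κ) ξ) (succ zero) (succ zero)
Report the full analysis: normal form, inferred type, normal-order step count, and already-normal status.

resulting normal form:
  succ (succ zero)
type:
  Nat
normal-order step count: 6
already normal: no
first contracted redex: a beta-redex


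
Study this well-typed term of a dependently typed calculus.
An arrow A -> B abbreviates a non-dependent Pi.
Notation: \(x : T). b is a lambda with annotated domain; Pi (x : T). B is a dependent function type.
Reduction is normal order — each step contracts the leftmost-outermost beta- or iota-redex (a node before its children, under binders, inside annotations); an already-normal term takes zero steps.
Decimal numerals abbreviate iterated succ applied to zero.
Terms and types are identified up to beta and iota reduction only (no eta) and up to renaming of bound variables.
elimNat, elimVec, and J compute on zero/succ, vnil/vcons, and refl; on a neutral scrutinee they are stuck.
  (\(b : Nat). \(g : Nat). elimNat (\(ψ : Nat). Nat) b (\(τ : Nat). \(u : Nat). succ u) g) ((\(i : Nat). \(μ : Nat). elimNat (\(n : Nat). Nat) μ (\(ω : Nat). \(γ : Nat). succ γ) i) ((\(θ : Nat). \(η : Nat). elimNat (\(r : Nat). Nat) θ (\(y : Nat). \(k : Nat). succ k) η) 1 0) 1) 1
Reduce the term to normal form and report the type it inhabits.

reduced normal form:
  3
type:
  Nat


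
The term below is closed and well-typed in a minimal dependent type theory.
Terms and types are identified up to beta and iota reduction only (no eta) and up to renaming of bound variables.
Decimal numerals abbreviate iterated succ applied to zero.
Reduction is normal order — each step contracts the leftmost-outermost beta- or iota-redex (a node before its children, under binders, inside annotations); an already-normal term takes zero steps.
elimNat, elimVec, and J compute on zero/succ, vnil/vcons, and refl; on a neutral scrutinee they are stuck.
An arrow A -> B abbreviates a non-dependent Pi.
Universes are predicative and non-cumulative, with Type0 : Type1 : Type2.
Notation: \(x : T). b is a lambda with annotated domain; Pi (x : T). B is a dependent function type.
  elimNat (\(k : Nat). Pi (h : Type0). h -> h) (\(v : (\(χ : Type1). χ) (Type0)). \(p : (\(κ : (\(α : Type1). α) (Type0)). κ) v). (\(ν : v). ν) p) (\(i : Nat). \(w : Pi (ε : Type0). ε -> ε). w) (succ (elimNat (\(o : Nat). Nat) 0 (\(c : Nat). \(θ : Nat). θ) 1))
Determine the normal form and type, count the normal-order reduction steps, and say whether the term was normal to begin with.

normal form:
  \(k : Type0). \(h : k). h
inferred type:
  Pi (k : Type0). k -> k
normal-order step count: 11
already normal: no
first redex: an elimNat iota-redex


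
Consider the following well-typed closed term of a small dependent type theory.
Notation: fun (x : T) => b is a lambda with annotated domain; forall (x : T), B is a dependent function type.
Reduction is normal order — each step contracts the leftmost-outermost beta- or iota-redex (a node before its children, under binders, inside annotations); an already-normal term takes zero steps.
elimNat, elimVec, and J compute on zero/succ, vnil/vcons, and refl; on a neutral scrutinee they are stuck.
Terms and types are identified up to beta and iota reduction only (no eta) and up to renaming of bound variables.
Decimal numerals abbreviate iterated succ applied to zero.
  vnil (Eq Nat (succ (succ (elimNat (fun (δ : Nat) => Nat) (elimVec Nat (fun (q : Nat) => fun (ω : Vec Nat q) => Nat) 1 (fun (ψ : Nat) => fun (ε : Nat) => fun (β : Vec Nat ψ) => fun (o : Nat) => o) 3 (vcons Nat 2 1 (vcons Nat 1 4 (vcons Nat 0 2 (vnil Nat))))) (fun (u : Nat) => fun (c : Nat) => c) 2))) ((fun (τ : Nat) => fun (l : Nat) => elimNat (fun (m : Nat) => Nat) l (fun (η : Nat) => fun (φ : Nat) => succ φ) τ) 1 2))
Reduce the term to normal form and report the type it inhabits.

reduced normal form:
  vnil (Eq Nat 3 3)
type:
  Vec (Eq Nat 3 3) 0
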